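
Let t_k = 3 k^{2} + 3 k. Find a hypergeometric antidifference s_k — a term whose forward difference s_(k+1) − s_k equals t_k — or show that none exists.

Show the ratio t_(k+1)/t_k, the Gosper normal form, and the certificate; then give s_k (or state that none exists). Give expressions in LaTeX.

s_k = k^{3} - k

t_(k+1)/t_k = (k + 2)/k.
Take A(k)=1, B(k)=1, C(k)=k**2 + k.
f must satisfy (1)·f(k+1) − (1)·f(k) = k**2 + k.
From deg A=0, deg B=0, deg C=2: d=3.
Solve for f: f(k) = k*(k - 1)*(k + 1)/3 (degree 3 ≤ 3).
Get s_k = R·t_k = k**3 - k with R(k) = B(k−1)f(k)/C(k) = (k - 1)/3.
Δs = 3*k*(k + 1), as required.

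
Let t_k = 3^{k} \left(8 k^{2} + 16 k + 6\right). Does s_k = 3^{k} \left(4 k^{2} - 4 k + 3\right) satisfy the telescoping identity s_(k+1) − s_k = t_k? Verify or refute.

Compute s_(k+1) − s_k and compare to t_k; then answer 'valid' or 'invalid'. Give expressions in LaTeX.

valid (s_(k+1) − s_k reduces to t_k)

s_(k+1) = 3**(k + 1)*(4*k**2 + 4*k + 3)
s_(k+1) − s_k = 3**k*(8*k**2 + 16*k + 6)
(s_(k+1) − s_k) − t_k = 0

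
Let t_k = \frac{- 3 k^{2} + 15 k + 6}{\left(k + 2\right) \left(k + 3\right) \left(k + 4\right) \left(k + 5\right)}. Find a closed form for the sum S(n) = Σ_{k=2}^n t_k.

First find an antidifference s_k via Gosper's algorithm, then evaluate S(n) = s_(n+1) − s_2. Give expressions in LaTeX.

S(n) = \frac{- n^{3} + 18 n^{2} + 13 n - 30}{10 \left(n^{3} + 12 n^{2} + 47 n + 60\right)}

t_(k+1)/t_k = (k**3 - k**2 - 12*k - 12)/(k**3 + k**2 - 32*k - 12).
Factor: A=k + 2; B=k + 6; C=k**2 - 5*k - 2.
Set up (k + 2)·f(k+1) − (k + 5)·f(k) − (k**2 - 5*k - 2) = 0.
From deg A=1, deg B=1, deg C=2: d=3.
Solve for f: f(k) = -k**2 (degree 2 ≤ 3).
R(k) = B(k−1)·f(k)/C(k) = -k**2*(k + 5)/(k**2 - 5*k - 2); s_k = R·t_k = 3*k**2/((k + 2)*(k + 3)*(k + 4)).
s_(k+1) − s_k = 3*(-k**2 + 5*k + 2)/(k**4 + 14*k**3 + 71*k**2 + 154*k + 120) = t_k.
Evaluate: s_(n+1) = 3*(n**2 + 2*n + 1)/(n**3 + 12*n**2 + 47*n + 60); subtract s_(2) = 1/10 ⇒ S(n) = (-n**3 + 18*n**2 + 13*n - 30)/(10*(n**3 + 12*n**2 + 47*n + 60)).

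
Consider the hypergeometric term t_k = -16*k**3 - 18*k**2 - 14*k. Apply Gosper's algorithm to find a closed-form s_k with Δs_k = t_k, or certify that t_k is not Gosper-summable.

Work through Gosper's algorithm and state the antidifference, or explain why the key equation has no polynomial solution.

The ratio is (8*k**3 + 33*k**2 + 49*k + 24)/(k*(8*k**2 + 9*k + 7)).
A = 1, B = 1, C = k**3 + 9*k**2/8 + 7*k/8.
Need (1)·f(k+1) − (1)·f(k) = k**3 + 9*k**2/8 + 7*k/8.
Bound: deg f ≤ 4.
Solving with deg f ≤ 4: f(k) = k*(k - 1)*(2*k**2 + k + 2)/8.
Then R = B(k−1)f/C = (k - 1)*(2*k**2 + k + 2)/(8*k**2 + 9*k + 7), so s_k = R(k)·t_k = 2*k*(-2*k**3 + k**2 - k + 2).
Δs = 2*k*(-8*k**2 - 9*k - 7), as required.

s_k = 2*k*(-2*k**3 + k**2 - k + 2)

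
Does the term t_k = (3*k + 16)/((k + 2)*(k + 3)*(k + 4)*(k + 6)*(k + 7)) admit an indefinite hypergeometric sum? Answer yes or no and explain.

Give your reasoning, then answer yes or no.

Yes. s_k = k*(k**2 + 11*k + 36)/(36*(k**3 + 11*k**2 + 36*k + 36)).

t_(k+1)/t_k = (k + 2)*(k + 6)*(3*k + 19)/((k + 5)*(k + 8)*(3*k + 16)).
Normal form (A,B,C) = (k + 2, k + 8, k**2 + 31*k/3 + 80/3).
Solve (k + 2)·f(k+1) − (k + 7)·f(k) = k**2 + 31*k/3 + 80/3.
Degrees (1,1,2) ⇒ d ≤ 5.
Solve for f: f(k) = k*(k + 4)*(k + 5)*(k**2 + 11*k + 36)/108 (degree 5 ≤ 5).
R(k) = B(k−1)·f(k)/C(k) = k*(k + 4)*(k + 7)*(k**2 + 11*k + 36)/(36*(3*k + 16)); s_k = R·t_k = k*(k**2 + 11*k + 36)/(36*(k**3 + 11*k**2 + 36*k + 36)).
Check: Δs_k = (3*k + 16)/(k**5 + 22*k**4 + 185*k**3 + 740*k**2 + 1404*k + 1008). ✓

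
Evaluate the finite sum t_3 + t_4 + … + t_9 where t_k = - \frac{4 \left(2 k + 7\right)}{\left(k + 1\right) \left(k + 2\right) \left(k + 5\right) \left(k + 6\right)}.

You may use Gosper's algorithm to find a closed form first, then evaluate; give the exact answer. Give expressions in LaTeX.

r(k) = (k + 1)*(k + 5)*(2*k + 9)/((k + 3)*(k + 7)*(2*k + 7)) after simplifying.
A = k + 1, B = k + 7, C = k**3 + 21*k**2/2 + 73*k/2 + 42.
Need (k + 1)·f(k+1) − (k + 6)·f(k) = k**3 + 21*k**2/2 + 73*k/2 + 42.
From deg A=1, deg B=1, deg C=3: d=5.
Coefficient equations give f(k) = k*(k + 2)*(k + 3)*(k + 4)*(k + 6)/10.
R(k) = B(k−1)·f(k)/C(k) = k*(k + 2)*(k + 6)**2/(5*(2*k + 7)); s_k = R·t_k = 4*k*(-k - 6)/(5*(k**2 + 6*k + 5)).
Check: Δs_k = 4*(-2*k - 7)/(k**4 + 14*k**3 + 65*k**2 + 112*k + 60). ✓
Evaluate s at k=10 and k=3: -128/165 and -27/40; difference -133/1320.

Σ = -133/1320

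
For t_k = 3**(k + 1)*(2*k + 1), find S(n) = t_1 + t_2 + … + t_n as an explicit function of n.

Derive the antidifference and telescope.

r(k) = 3*(2*k + 3)/(2*k + 1) after simplifying.
Gosper form: A/B · C(k+1)/C(k) with A=3, B=1, C=k + 1/2.
Set up (3)·f(k+1) − (1)·f(k) − (k + 1/2) = 0.
d = 1 from the (0,0,1) case.
Solve for f: f(k) = (k - 1)/2 (degree 1 ≤ 1).
Then R = B(k−1)f/C = (k - 1)/(2*k + 1), so s_k = R(k)·t_k = 3**(k + 1)*(k - 1).
Δs = 3**(k + 1)*(2*k + 1), as required.
Evaluate: s_(n+1) = 3**(n + 2)*n; subtract s_(1) = 0 ⇒ S(n) = 3**(n + 2)*n.

S(n) = 3**(n + 2)*n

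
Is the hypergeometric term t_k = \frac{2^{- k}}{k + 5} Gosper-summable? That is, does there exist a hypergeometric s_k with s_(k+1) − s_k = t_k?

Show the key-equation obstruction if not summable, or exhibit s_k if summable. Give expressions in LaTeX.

t_(k+1)/t_k = (k + 5)/(2*(k + 6)).
Normal form (A,B,C) = (k/2 + 5/2, k + 6, 1).
Solve (k/2 + 5/2)·f(k+1) − (k + 5)·f(k) = 1.
d = -1 from the (1,1,0) case.
d = -1 < 0 ⇒ no nonzero polynomial f; not summable.

No; the degree bound rules out any f.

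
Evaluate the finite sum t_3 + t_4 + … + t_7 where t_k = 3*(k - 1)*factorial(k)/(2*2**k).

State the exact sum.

Σ = 1881/4

t_(k+1)/t_k = k*(k + 1)/(2*(k - 1)).
A = k/2 + 1/2, B = 1, C = k - 1.
Set up (k/2 + 1/2)·f(k+1) − (1)·f(k) − (k - 1) = 0.
From deg A=1, deg B=0, deg C=1: d=0.
Solve for f: f(k) = 2 (degree 0 ≤ 0).
Then R = B(k−1)f/C = 2/(k - 1), so s_k = R(k)·t_k = 3*factorial(k)/2**k.
Δs = 3*(k - 1)*factorial(k)/(2*2**k), as required.
Σ_(k=3)^(7) t_k = s_(8) − s_(3) = 945/2 − (9/4) = 1881/4.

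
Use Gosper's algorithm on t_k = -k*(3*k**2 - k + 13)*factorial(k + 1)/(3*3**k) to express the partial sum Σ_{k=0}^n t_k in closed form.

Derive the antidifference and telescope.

S(n) = (-6*3**n - 3*n**4*factorial(n) - 11*n**3*factorial(n) - 9*n**2*factorial(n) + 5*n*factorial(n) + 6*factorial(n))/(3*3**n)

Compute t_(k+1)/t_k: get (k + 1)*(k + 2)*(-k + 3*(k + 1)**2 + 12)/(3*k*(3*k**2 - k + 13)).
A = k/3 + 2/3, B = 1, C = k**3 - k**2/3 + 13*k/3.
Set up (k/3 + 2/3)·f(k+1) − (1)·f(k) − (k**3 - k**2/3 + 13*k/3) = 0.
Bound: deg f ≤ 2.
Match coefficients ⇒ f(k) = 3*k**2 - 4*k - 2.
So s_k = (B(k−1)f/C)·t_k = (3*(3*k**2 - 4*k - 2)/(k*(3*k**2 - k + 13)))·t_k = (-3*k**2 + 4*k + 2)*factorial(k + 1)/3**k.
Check: Δs_k = -k*(3*k**2 - k + 13)*factorial(k + 1)/(3*3**k). ✓
s_(n+1) = -3**(-n - 1)*(3*n**2 + 2*n - 3)*factorial(n + 2) and s_(0) = 2, so S(n) = (-6*3**n - 3*n**4*factorial(n) - 11*n**3*factorial(n) - 9*n**2*factorial(n) + 5*n*factorial(n) + 6*factorial(n))/(3*3**n).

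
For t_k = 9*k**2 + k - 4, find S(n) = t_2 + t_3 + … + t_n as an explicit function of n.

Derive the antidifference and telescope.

S(n) = 3*n**3 + 5*n**2 - 2*n - 6

Compute t_(k+1)/t_k: get (k + 9*(k + 1)**2 - 3)/(9*k**2 + k - 4).
Take A(k)=1, B(k)=1, C(k)=k**2 + k/9 - 4/9.
Set up (1)·f(k+1) − (1)·f(k) − (k**2 + k/9 - 4/9) = 0.
Bound: deg f ≤ 3.
Match coefficients ⇒ f(k) = k*(3*k**2 - 4*k - 3)/9.
Then R = B(k−1)f/C = k*(3*k**2 - 4*k - 3)/(9*k**2 + k - 4), so s_k = R(k)·t_k = k*(3*k**2 - 4*k - 3).
Verify: 9*k**2 + k - 4 matches t_k.
Telescope: S(n) = s_(n+1) − s_(2) = 3*n**3 + 5*n**2 - 2*n - 4 − (2) = 3*n**3 + 5*n**2 - 2*n - 6.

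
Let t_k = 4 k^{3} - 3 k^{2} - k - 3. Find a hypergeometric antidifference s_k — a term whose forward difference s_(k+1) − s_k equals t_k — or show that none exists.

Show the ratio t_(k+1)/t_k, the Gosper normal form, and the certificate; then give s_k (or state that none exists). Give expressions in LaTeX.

Compute t_(k+1)/t_k: get (4*k**3 + 9*k**2 + 5*k - 3)/(4*k**3 - 3*k**2 - k - 3).
Normal form (A,B,C) = (1, 1, k**3 - 3*k**2/4 - k/4 - 3/4).
Solve (1)·f(k+1) − (1)·f(k) = k**3 - 3*k**2/4 - k/4 - 3/4.
Bound: deg f ≤ 4.
Solving with deg f ≤ 4: f(k) = k*(k**3 - 3*k**2 + 2*k - 3)/4.
Certificate R = B(k−1)f/C = k*(k**3 - 3*k**2 + 2*k - 3)/(4*k**3 - 3*k**2 - k - 3) gives s_k = k*(k**3 - 3*k**2 + 2*k - 3).
s_(k+1) − s_k = 4*k**3 - 3*k**2 - k - 3 = t_k.

s_k = k \left(k^{3} - 3 k^{2} + 2 k - 3\right)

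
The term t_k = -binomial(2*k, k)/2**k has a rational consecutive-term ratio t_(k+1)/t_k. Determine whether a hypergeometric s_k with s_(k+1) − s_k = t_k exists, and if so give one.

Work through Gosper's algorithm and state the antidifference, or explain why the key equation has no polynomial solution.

none (Gosper's algorithm certifies no s_k)

Step 1: r(k) = (2*k + 1)/(k + 1).
Take A(k)=2*k + 1, B(k)=k + 1, C(k)=1.
f must satisfy (2*k + 1)·f(k+1) − (k)·f(k) = 1.
d = -1 from the (1,1,0) case.
deg f ≤ -1 is impossible — no certificate.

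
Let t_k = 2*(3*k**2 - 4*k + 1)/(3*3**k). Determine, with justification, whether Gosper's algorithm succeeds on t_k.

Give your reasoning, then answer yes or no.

Step 1: r(k) = k*(3*k + 2)/(3*(3*k**2 - 4*k + 1)).
So A=1/3 and B=1, with C=k**2 - 4*k/3 + 1/3.
Solve (1/3)·f(k+1) − (1)·f(k) = k**2 - 4*k/3 + 1/3.
Bound: deg f ≤ 2.
Solving with deg f ≤ 2: f(k) = -(3*k**2 - k + 2)/2.
So s_k = (B(k−1)f/C)·t_k = (-3*(3*k**2 - k + 2)/(2*(k - 1)*(3*k - 1)))·t_k = (-3*k**2 + k - 2)/3**k.
s_(k+1) − s_k = 2*(3*k**2 - 4*k + 1)/(3*3**k) = t_k.

Yes. s_k = (-3*k**2 + k - 2)/3**k.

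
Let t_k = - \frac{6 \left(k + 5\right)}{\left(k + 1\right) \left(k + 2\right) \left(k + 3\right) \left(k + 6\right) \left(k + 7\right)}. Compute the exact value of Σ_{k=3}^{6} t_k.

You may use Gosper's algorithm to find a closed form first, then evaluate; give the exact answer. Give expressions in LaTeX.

Step 1: r(k) = (k + 1)*(k + 6)**2/((k + 4)*(k + 5)*(k + 8)).
Factor: A=k + 1; B=k + 8; C=k**3 + 14*k**2 + 65*k + 100.
Solve (k + 1)·f(k+1) − (k + 7)·f(k) = k**3 + 14*k**2 + 65*k + 100.
From deg A=1, deg B=1, deg C=3: d=6.
Solve for f: f(k) = k*(k + 3)*(k + 4)**2*(k + 5)**2/36 (degree 6 ≤ 6).
Then R = B(k−1)f/C = k*(k + 3)*(k + 4)*(k + 7)/36, so s_k = R(k)·t_k = k*(-k**2 - 9*k - 20)/(6*(k**3 + 9*k**2 + 20*k + 12)).
Verify: 6*(-k - 5)/(k**5 + 19*k**4 + 131*k**3 + 401*k**2 + 540*k + 252) matches t_k.
Σ_(k=3)^(6) t_k = s_(7) − s_(3) = -77/468 − (-7/45) = -7/780.

Σ = -7/780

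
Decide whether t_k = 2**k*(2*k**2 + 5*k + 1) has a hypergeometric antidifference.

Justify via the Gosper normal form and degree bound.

Yes. s_k = 2**k*(2*k**2 - 3*k + 3).

r(k) = 2*(2*k**2 + 9*k + 8)/(2*k**2 + 5*k + 1) after simplifying.
Take A(k)=2, B(k)=1, C(k)=k**2 + 5*k/2 + 1/2.
Key eq: (2)·f(k+1) = (1)·f(k) + (k**2 + 5*k/2 + 1/2).
Degrees (0,0,2) ⇒ d ≤ 2.
Solving with deg f ≤ 2: f(k) = (2*k**2 - 3*k + 3)/2.
So s_k = (B(k−1)f/C)·t_k = ((2*k**2 - 3*k + 3)/(2*k**2 + 5*k + 1))·t_k = 2**k*(2*k**2 - 3*k + 3).
s_(k+1) − s_k = 2**k*(2*k**2 + 5*k + 1) = t_k.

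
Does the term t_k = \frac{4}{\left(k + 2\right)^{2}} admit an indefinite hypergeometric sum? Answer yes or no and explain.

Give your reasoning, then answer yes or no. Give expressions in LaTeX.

No — t_k has no hypergeometric antidifference.

r(k) = (k + 2)**2/(k + 3)**2 after simplifying.
Normal form (A,B,C) = (k**2 + 4*k + 4, k**2 + 6*k + 9, 1).
Need (k**2 + 4*k + 4)·f(k+1) − (k**2 + 4*k + 4)·f(k) = 1.
d = 0 from the (2,2,0) case.
Write f(k) = c0. Then LHS − RHS = -1, requiring -1 = 0: contradictory. No certificate.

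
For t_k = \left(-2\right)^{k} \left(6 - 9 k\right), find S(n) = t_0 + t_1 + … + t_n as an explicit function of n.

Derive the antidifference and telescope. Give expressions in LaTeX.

S(n) = - 6 \left(-2\right)^{n} n + 2 \left(-2\right)^{n} + 4

The ratio is 2*(-3*k - 1)/(3*k - 2).
A = -2, B = 1, C = k - 2/3.
f must satisfy (-2)·f(k+1) − (1)·f(k) = k - 2/3.
Bound: deg f ≤ 1.
Coefficient equations give f(k) = -(3*k - 4)/9.
Get s_k = R·t_k = (-2)**k*(3*k - 4) with R(k) = B(k−1)f(k)/C(k) = -(3*k - 4)/(3*(3*k - 2)).
Verify: (-2)**k*(6 - 9*k) matches t_k.
Evaluate: s_(n+1) = (-2)**(n + 1)*(3*n - 1); subtract s_(0) = -4 ⇒ S(n) = -6*(-2)**n*n + 2*(-2)**n + 4.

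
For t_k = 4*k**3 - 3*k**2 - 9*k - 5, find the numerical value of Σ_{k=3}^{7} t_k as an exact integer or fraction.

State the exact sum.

Σ = 2445

Ratio r(k) = (4*k**3 + 9*k**2 - 3*k - 13)/(4*k**3 - 3*k**2 - 9*k - 5).
So A=1 and B=1, with C=k**3 - 3*k**2/4 - 9*k/4 - 5/4.
Set up (1)·f(k+1) − (1)·f(k) − (k**3 - 3*k**2/4 - 9*k/4 - 5/4) = 0.
Bound: deg f ≤ 4.
Solve for f: f(k) = k*(k**3 - 3*k**2 - 2*k - 1)/4 (degree 4 ≤ 4).
So s_k = (B(k−1)f/C)·t_k = (k*(k**3 - 3*k**2 - 2*k - 1)/(4*k**3 - 3*k**2 - 9*k - 5))·t_k = k*(k**3 - 3*k**2 - 2*k - 1).
Δs = 4*k**3 - 3*k**2 - 9*k - 5, as required.
Sum = s_(8) − s_(3); s_(8) = 2424, s_(3) = -21 ⇒ 2445.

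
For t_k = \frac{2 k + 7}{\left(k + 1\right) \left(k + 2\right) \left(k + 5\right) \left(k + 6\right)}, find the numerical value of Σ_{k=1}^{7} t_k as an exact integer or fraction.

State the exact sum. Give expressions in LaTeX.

Σ = 35/468

The ratio is (k + 1)*(k + 5)*(2*k + 9)/((k + 3)*(k + 7)*(2*k + 7)).
Take A(k)=k + 1, B(k)=k + 7, C(k)=k**3 + 21*k**2/2 + 73*k/2 + 42.
Set up (k + 1)·f(k+1) − (k + 6)·f(k) − (k**3 + 21*k**2/2 + 73*k/2 + 42) = 0.
d = 5 from the (1,1,3) case.
Solving with deg f ≤ 5: f(k) = k*(k + 2)*(k + 3)*(k + 4)*(k + 6)/10.
Get s_k = R·t_k = k*(k + 6)/(5*(k**2 + 6*k + 5)) with R(k) = B(k−1)f(k)/C(k) = k*(k + 2)*(k + 6)**2/(5*(2*k + 7)).
Check: Δs_k = (2*k + 7)/(k**4 + 14*k**3 + 65*k**2 + 112*k + 60). ✓
Sum = s_(8) − s_(1); s_(8) = 112/585, s_(1) = 7/60 ⇒ 35/468.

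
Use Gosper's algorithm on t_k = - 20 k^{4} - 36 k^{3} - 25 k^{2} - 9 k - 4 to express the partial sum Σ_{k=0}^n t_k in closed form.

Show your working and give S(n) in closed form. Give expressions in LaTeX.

S(n) = - 4 n^{5} - 19 n^{4} - 33 n^{3} - 26 n^{2} - 12 n - 4

The ratio is (20*k**4 + 116*k**3 + 253*k**2 + 247*k + 94)/(20*k**4 + 36*k**3 + 25*k**2 + 9*k + 4).
A = 1, B = 1, C = k**4 + 9*k**3/5 + 5*k**2/4 + 9*k/20 + 1/5.
Key eq: (1)·f(k+1) = (1)·f(k) + (k**4 + 9*k**3/5 + 5*k**2/4 + 9*k/20 + 1/5).
From deg A=0, deg B=0, deg C=4: d=5.
Solve for f: f(k) = k*(4*k**4 - k**3 - 3*k**2 + k + 3)/20 (degree 5 ≤ 5).
So s_k = (B(k−1)f/C)·t_k = (k*(4*k**4 - k**3 - 3*k**2 + k + 3)/(20*k**4 + 36*k**3 + 25*k**2 + 9*k + 4))·t_k = k*(-4*k**4 + k**3 + 3*k**2 - k - 3).
s_(k+1) − s_k = -20*k**4 - 36*k**3 - 25*k**2 - 9*k - 4 = t_k.
Evaluate: s_(n+1) = -4*n**5 - 19*n**4 - 33*n**3 - 26*n**2 - 12*n - 4; subtract s_(0) = 0 ⇒ S(n) = -4*n**5 - 19*n**4 - 33*n**3 - 26*n**2 - 12*n - 4.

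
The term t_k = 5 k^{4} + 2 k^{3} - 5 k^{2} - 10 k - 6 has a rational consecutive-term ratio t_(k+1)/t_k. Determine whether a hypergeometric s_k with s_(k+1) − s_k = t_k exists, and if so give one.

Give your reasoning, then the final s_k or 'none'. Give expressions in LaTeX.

s_k = k \left(k^{4} - 2 k^{3} - k^{2} - 2 k - 2\right)

r(k) = (5*k**4 + 22*k**3 + 31*k**2 + 6*k - 14)/(5*k**4 + 2*k**3 - 5*k**2 - 10*k - 6) after simplifying.
Factor: A=1; B=1; C=k**4 + 2*k**3/5 - k**2 - 2*k - 6/5.
Need (1)·f(k+1) − (1)·f(k) = k**4 + 2*k**3/5 - k**2 - 2*k - 6/5.
d = 5 from the (0,0,4) case.
Solving with deg f ≤ 5: f(k) = k*(k**2 + 1)*(k**2 - 2*k - 2)/5.
R(k) = B(k−1)·f(k)/C(k) = k*(k**2 + 1)*(k**2 - 2*k - 2)/(5*k**4 + 2*k**3 - 5*k**2 - 10*k - 6); s_k = R·t_k = k*(k**4 - 2*k**3 - k**2 - 2*k - 2).
s_(k+1) − s_k = 5*k**4 + 2*k**3 - 5*k**2 - 10*k - 6 = t_k.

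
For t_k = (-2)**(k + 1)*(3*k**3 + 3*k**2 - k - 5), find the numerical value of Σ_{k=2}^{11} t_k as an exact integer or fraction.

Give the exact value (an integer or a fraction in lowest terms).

Σ = 12869624

The ratio is 2*k*(-3*k**2 - 12*k - 14)/(3*k**3 + 3*k**2 - k - 5).
Normal form (A,B,C) = (-2, 1, k**3 + k**2 - k/3 - 5/3).
Key eq: (-2)·f(k+1) = (1)·f(k) + (k**3 + k**2 - k/3 - 5/3).
d = 3 from the (0,0,3) case.
Coefficient equations give f(k) = -(k**3 - k**2 - k - 1)/3.
Get s_k = R·t_k = (-2)**(k + 1)*(-k**3 + k**2 + k + 1) with R(k) = B(k−1)f(k)/C(k) = -(k**3 - k**2 - k - 1)/((k - 1)*(3*k**2 + 6*k + 5)).
Δs = (-2)**(k + 1)*(3*k**3 + 3*k**2 - k - 5), as required.
Sum = s_(12) − s_(2); s_(12) = 12869632, s_(2) = 8 ⇒ 12869624.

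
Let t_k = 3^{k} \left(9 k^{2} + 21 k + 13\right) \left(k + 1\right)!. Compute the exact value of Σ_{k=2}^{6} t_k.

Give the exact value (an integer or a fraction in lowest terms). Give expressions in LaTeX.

Ratio r(k) = 3*(9*k**3 + 57*k**2 + 121*k + 86)/(9*k**2 + 21*k + 13).
Normal form (A,B,C) = (3*k + 6, 1, k**2 + 7*k/3 + 13/9).
Need (3*k + 6)·f(k+1) − (1)·f(k) = k**2 + 7*k/3 + 13/9.
d = 1 from the (1,0,2) case.
Match coefficients ⇒ f(k) = (3*k - 1)/9.
Then R = B(k−1)f/C = (3*k - 1)/(9*k**2 + 21*k + 13), so s_k = R(k)·t_k = 3**k*(3*k - 1)*factorial(k + 1).
s_(k+1) − s_k = 3**k*(9*k**2 + 21*k + 13)*factorial(k + 1) = t_k.
Σ_(k=2)^(6) t_k = s_(7) − s_(2) = 1763596800 − (270) = 1763596530.

Σ = 1763596530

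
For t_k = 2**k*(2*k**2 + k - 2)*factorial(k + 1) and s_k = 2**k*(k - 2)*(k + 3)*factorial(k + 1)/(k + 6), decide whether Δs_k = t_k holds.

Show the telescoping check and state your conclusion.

Invalid: residual -3*2**k*(2*k**3 + 13*k**2 + 3*k - 10)*factorial(k + 1)/((k + 6)*(k + 7)) ≠ 0.

s_(k+1) = 2**(k + 1)*(k - 1)*(k + 4)*factorial(k + 2)/(k + 7)
s_(k+1) − s_k = 2**k*(2*k**4 + 21*k**3 + 56*k**2 + 7*k - 54)*factorial(k + 1)/((k + 6)*(k + 7))
(s_(k+1) − s_k) − t_k = -3*2**k*(2*k**3 + 13*k**2 + 3*k - 10)*factorial(k + 1)/((k + 6)*(k + 7))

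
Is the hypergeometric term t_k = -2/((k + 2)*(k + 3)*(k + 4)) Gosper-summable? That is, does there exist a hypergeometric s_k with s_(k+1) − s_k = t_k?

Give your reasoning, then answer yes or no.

Yes. s_k = k*(-k - 5)/(6*(k + 2)*(k + 3)).

r(k) = (k + 2)/(k + 5) after simplifying.
Gosper form: A/B · C(k+1)/C(k) with A=k + 2, B=k + 5, C=1.
Set up (k + 2)·f(k+1) − (k + 4)·f(k) − (1) = 0.
deg f ≤ 2 (via 1,1,0).
Coefficient equations give f(k) = k*(k + 5)/12.
Get s_k = R·t_k = k*(-k - 5)/(6*(k + 2)*(k + 3)) with R(k) = B(k−1)f(k)/C(k) = k*(k + 4)*(k + 5)/12.
Check: Δs_k = -2/(k**3 + 9*k**2 + 26*k + 24). ✓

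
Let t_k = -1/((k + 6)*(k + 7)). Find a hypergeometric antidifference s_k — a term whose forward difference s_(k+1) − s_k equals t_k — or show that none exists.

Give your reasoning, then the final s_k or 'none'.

Step 1: r(k) = (k + 6)/(k + 8).
So A=k + 6 and B=k + 8, with C=1.
f must satisfy (k + 6)·f(k+1) − (k + 7)·f(k) = 1.
From deg A=1, deg B=1, deg C=0: d=1.
Match coefficients ⇒ f(k) = k/6.
Certificate R = B(k−1)f/C = k*(k + 7)/6 gives s_k = -k/(6*k + 36).
s_(k+1) − s_k = -1/(k**2 + 13*k + 42) = t_k.

s_k = -k/(6*k + 36)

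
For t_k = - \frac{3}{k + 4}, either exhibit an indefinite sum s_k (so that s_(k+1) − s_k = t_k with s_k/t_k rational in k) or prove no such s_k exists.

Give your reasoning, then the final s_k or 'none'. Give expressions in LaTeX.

none — t_k is not Gosper-summable

Step 1: r(k) = (k + 4)/(k + 5).
A = k + 4, B = k + 5, C = 1.
Need (k + 4)·f(k+1) − (k + 4)·f(k) = 1.
Bound: deg f ≤ 0.
Write f(k) = c0. Then LHS − RHS = -1, requiring -1 = 0: contradictory. No certificate.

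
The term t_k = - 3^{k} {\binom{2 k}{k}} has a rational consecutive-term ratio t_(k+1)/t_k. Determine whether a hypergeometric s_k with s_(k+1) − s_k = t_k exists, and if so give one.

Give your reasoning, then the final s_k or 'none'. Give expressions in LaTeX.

Step 1: r(k) = 6*(2*k + 1)/(k + 1).
Factor: A=12*k + 6; B=k + 1; C=1.
Key eq: (12*k + 6)·f(k+1) = (k)·f(k) + (1).
Degrees (1,1,0) ⇒ d ≤ -1.
deg f ≤ -1 is impossible — no certificate.

not Gosper-summable; s_k does not exist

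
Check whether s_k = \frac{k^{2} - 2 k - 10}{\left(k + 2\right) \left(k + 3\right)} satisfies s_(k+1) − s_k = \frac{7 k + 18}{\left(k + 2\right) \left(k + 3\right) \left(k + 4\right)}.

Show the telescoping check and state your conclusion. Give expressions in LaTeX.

s_(k+1) = (k**2 - 11)/(k**2 + 7*k + 12)
s_(k+1) − s_k = (7*k + 18)/(k**3 + 9*k**2 + 26*k + 24)
(s_(k+1) − s_k) − t_k = 0

valid (s_(k+1) − s_k reduces to t_k)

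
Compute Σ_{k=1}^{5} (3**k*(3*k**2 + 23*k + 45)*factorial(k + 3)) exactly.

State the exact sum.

Σ = 2380855392

r(k) = 3*(3*k**3 + 41*k**2 + 187*k + 284)/(3*k**2 + 23*k + 45) after simplifying.
Gosper form: A/B · C(k+1)/C(k) with A=3*k + 12, B=1, C=k**2 + 23*k/3 + 15.
f must satisfy (3*k + 12)·f(k+1) − (1)·f(k) = k**2 + 23*k/3 + 15.
d = 1 from the (1,0,2) case.
Solving with deg f ≤ 1: f(k) = (k + 3)/3.
Certificate R = B(k−1)f/C = (k + 3)/(3*k**2 + 23*k + 45) gives s_k = 3**k*(k + 3)*factorial(k + 3).
Verify: 3**k*(3*k**2 + 23*k + 45)*factorial(k + 3) matches t_k.
Telescoping: Σ = s_(6) − s_(1) = 2380855680 − (288) = 2380855392.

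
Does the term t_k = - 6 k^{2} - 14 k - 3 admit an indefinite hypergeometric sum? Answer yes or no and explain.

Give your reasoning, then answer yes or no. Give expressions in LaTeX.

Yes. s_k = k \left(- 2 k^{2} - 4 k + 3\right).

Ratio r(k) = (6*k**2 + 26*k + 23)/(6*k**2 + 14*k + 3).
Normal form (A,B,C) = (1, 1, k**2 + 7*k/3 + 1/2).
Key eq: (1)·f(k+1) = (1)·f(k) + (k**2 + 7*k/3 + 1/2).
deg f ≤ 3 (via 0,0,2).
Match coefficients ⇒ f(k) = k*(2*k**2 + 4*k - 3)/6.
So s_k = (B(k−1)f/C)·t_k = (k*(2*k**2 + 4*k - 3)/(6*k**2 + 14*k + 3))·t_k = k*(-2*k**2 - 4*k + 3).
Check: Δs_k = -6*k**2 - 14*k - 3. ✓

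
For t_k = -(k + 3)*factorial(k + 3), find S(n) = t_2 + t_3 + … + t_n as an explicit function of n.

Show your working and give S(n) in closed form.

Compute t_(k+1)/t_k: get (k + 4)**2/(k + 3).
Take A(k)=k + 4, B(k)=1, C(k)=k + 3.
Need (k + 4)·f(k+1) − (1)·f(k) = k + 3.
Bound: deg f ≤ 0.
Coefficient equations give f(k) = 1.
So s_k = (B(k−1)f/C)·t_k = (1/(k + 3))·t_k = -factorial(k + 3).
Check: Δs_k = -(k + 3)*factorial(k + 3). ✓
Evaluate: s_(n+1) = -factorial(n + 4); subtract s_(2) = -120 ⇒ S(n) = 120 - factorial(n + 4).

S(n) = 120 - factorial(n + 4)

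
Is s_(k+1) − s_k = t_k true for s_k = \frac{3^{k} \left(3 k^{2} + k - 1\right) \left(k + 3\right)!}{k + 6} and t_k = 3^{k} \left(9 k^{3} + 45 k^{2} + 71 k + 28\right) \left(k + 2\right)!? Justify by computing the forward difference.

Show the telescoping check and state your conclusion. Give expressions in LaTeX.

Invalid: residual - \frac{3^{k + 1} \left(9 k^{4} + 99 k^{3} + 338 k^{2} + 453 k + 169\right) \left(k + 2\right)!}{\left(k + 6\right) \left(k + 7\right)} ≠ 0.

s_(k+1) = 3**(k + 1)*(3*k**2 + 7*k + 3)*factorial(k + 4)/(k + 7)
s_(k+1) − s_k = 3**k*(9*k**4 + 108*k**3 + 413*k**2 + 588*k + 223)*factorial(k + 3)/((k + 6)*(k + 7))
(s_(k+1) − s_k) − t_k = -3**(k + 1)*(9*k**4 + 99*k**3 + 338*k**2 + 453*k + 169)*factorial(k + 2)/((k + 6)*(k + 7))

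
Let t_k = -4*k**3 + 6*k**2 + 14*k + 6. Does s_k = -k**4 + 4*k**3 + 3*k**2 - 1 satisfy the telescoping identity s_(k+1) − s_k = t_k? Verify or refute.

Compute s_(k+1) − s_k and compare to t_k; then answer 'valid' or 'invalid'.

s_(k+1) = -k**4 + 9*k**2 + 14*k + 5
s_(k+1) − s_k = -4*k**3 + 6*k**2 + 14*k + 6
(s_(k+1) − s_k) − t_k = 0

valid; difference matches t_k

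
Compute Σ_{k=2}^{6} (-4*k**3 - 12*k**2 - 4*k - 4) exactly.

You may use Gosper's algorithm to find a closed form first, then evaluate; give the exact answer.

Σ = -2940

r(k) = (k**3 + 6*k**2 + 10*k + 6)/(k**3 + 3*k**2 + k + 1) after simplifying.
Normal form (A,B,C) = (1, 1, k**3 + 3*k**2 + k + 1).
Need (1)·f(k+1) − (1)·f(k) = k**3 + 3*k**2 + k + 1.
d = 4 from the (0,0,3) case.
Solving with deg f ≤ 4: f(k) = k*(k**3 + 2*k**2 - 3*k + 4)/4.
Get s_k = R·t_k = k*(-k**3 - 2*k**2 + 3*k - 4) with R(k) = B(k−1)f(k)/C(k) = k*(k**3 + 2*k**2 - 3*k + 4)/(4*(k**3 + 3*k**2 + k + 1)).
Check: Δs_k = -4*k**3 - 12*k**2 - 4*k - 4. ✓
Evaluate s at k=7 and k=2: -2968 and -28; difference -2940.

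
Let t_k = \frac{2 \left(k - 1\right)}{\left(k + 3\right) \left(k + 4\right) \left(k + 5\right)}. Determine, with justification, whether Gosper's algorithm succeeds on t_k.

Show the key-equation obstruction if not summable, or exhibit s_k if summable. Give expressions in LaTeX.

Ratio r(k) = k*(k + 3)/((k - 1)*(k + 6)).
Normal form (A,B,C) = (k + 3, k + 6, k - 1).
Key eq: (k + 3)·f(k+1) = (k + 5)·f(k) + (k - 1).
From deg A=1, deg B=1, deg C=1: d=2.
Coefficient equations give f(k) = k*(k - 5)/12.
R(k) = B(k−1)·f(k)/C(k) = k*(k - 5)*(k + 5)/(12*(k - 1)); s_k = R·t_k = k*(k - 5)/(6*(k + 3)*(k + 4)).
Verify: 2*(k - 1)/(k**3 + 12*k**2 + 47*k + 60) matches t_k.

Yes. s_k = \frac{k \left(k - 5\right)}{6 \left(k + 3\right) \left(k + 4\right)}.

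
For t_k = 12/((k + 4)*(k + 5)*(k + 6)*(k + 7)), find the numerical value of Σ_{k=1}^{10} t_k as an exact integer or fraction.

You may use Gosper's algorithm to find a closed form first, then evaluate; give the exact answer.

Σ = 43/2380

t_(k+1)/t_k = (k + 4)/(k + 8).
Factor: A=k + 4; B=k + 8; C=1.
Solve (k + 4)·f(k+1) − (k + 7)·f(k) = 1.
deg f ≤ 3 (via 1,1,0).
Solve for f: f(k) = k*(k**2 + 15*k + 74)/360 (degree 3 ≤ 3).
R(k) = B(k−1)·f(k)/C(k) = k*(k + 7)*(k**2 + 15*k + 74)/360; s_k = R·t_k = k*(k**2 + 15*k + 74)/(30*(k + 4)*(k + 5)*(k + 6)).
Verify: 12/(k**4 + 22*k**3 + 179*k**2 + 638*k + 840) matches t_k.
Evaluate s at k=11 and k=1: 11/340 and 1/70; difference 43/2380.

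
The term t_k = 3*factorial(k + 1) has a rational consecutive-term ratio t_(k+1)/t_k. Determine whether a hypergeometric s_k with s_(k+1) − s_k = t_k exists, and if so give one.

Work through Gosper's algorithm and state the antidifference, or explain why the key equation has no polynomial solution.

none (Gosper's algorithm certifies no s_k)

r(k) = k + 2 after simplifying.
Take A(k)=k + 2, B(k)=1, C(k)=1.
Need (k + 2)·f(k+1) − (1)·f(k) = 1.
d = -1 from the (1,0,0) case.
deg f ≤ -1 is impossible — no certificate.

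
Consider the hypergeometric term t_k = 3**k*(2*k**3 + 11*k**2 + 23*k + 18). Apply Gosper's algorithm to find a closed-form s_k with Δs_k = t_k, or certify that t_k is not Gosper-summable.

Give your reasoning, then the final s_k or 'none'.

t_(k+1)/t_k = 3*(2*k**3 + 17*k**2 + 51*k + 54)/(2*k**3 + 11*k**2 + 23*k + 18).
So A=3 and B=1, with C=k**3 + 11*k**2/2 + 23*k/2 + 9.
Key eq: (3)·f(k+1) = (1)·f(k) + (k**3 + 11*k**2/2 + 23*k/2 + 9).
From deg A=0, deg B=0, deg C=3: d=3.
Solve for f: f(k) = k*(k**2 + k + 4)/2 (degree 3 ≤ 3).
Then R = B(k−1)f/C = k*(k**2 + k + 4)/((k + 2)*(2*k**2 + 7*k + 9)), so s_k = R(k)·t_k = 3**k*k*(k**2 + k + 4).
Check: Δs_k = 3**k*(2*k**3 + 11*k**2 + 23*k + 18). ✓

s_k = 3**k*k*(k**2 + k + 4)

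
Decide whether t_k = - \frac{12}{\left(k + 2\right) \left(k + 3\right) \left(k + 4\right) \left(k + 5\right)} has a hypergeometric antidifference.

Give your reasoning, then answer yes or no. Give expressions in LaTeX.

Yes. s_k = \frac{k \left(- k^{2} - 9 k - 26\right)}{6 \left(k + 2\right) \left(k + 3\right) \left(k + 4\right)}.

The ratio is (k + 2)/(k + 6).
So A=k + 2 and B=k + 6, with C=1.
Need (k + 2)·f(k+1) − (k + 5)·f(k) = 1.
Degrees (1,1,0) ⇒ d ≤ 3.
Solving with deg f ≤ 3: f(k) = k*(k**2 + 9*k + 26)/72.
Certificate R = B(k−1)f/C = k*(k + 5)*(k**2 + 9*k + 26)/72 gives s_k = k*(-k**2 - 9*k - 26)/(6*(k + 2)*(k + 3)*(k + 4)).
s_(k+1) − s_k = -12/(k**4 + 14*k**3 + 71*k**2 + 154*k + 120) = t_k.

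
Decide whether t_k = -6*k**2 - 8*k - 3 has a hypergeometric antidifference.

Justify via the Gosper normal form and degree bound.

Yes. s_k = k**2*(-2*k - 1).

Ratio r(k) = (6*k**2 + 20*k + 17)/(6*k**2 + 8*k + 3).
Take A(k)=1, B(k)=1, C(k)=k**2 + 4*k/3 + 1/2.
Key eq: (1)·f(k+1) = (1)·f(k) + (k**2 + 4*k/3 + 1/2).
deg f ≤ 3 (via 0,0,2).
Solve for f: f(k) = k**2*(2*k + 1)/6 (degree 3 ≤ 3).
So s_k = (B(k−1)f/C)·t_k = (k**2*(2*k + 1)/(6*k**2 + 8*k + 3))·t_k = k**2*(-2*k - 1).
s_(k+1) − s_k = -6*k**2 - 8*k - 3 = t_k.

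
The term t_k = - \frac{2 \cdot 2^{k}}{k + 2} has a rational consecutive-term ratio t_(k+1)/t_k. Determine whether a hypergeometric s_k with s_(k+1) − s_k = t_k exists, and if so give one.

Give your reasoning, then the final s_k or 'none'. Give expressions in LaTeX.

Step 1: r(k) = 2*(k + 2)/(k + 3).
Normal form (A,B,C) = (2*k + 4, k + 3, 1).
Set up (2*k + 4)·f(k+1) − (k + 2)·f(k) − (1) = 0.
deg f ≤ -1 (via 1,1,0).
Bound -1 < 0, so the key equation has no polynomial solution.

not Gosper-summable; s_k does not exist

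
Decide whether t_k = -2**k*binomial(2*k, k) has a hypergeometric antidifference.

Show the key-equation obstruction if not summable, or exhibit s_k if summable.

Compute t_(k+1)/t_k: get 4*(2*k + 1)/(k + 1).
Take A(k)=8*k + 4, B(k)=k + 1, C(k)=1.
Set up (8*k + 4)·f(k+1) − (k)·f(k) − (1) = 0.
deg f ≤ -1 (via 1,1,0).
Negative degree bound (-1): no f exists, t_k not Gosper-summable.

No; the degree bound rules out any f.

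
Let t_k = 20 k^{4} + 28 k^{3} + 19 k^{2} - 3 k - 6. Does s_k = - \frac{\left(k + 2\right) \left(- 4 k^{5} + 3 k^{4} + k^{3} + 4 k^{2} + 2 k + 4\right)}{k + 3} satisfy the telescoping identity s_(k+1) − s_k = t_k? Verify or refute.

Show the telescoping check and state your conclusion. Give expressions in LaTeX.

Invalid: residual \frac{- 16 k^{5} - 91 k^{4} - 104 k^{3} - 58 k^{2} + 13 k + 14}{k^{2} + 7 k + 12} ≠ 0.

s_(k+1) = (4*k**6 + 29*k**5 + 78*k**4 + 96*k**3 + 40*k**2 - 25*k - 30)/(k + 4)
s_(k+1) − s_k = (20*k**6 + 152*k**5 + 364*k**4 + 362*k**3 + 143*k**2 - 65*k - 58)/(k**2 + 7*k + 12)
(s_(k+1) − s_k) − t_k = (-16*k**5 - 91*k**4 - 104*k**3 - 58*k**2 + 13*k + 14)/(k**2 + 7*k + 12)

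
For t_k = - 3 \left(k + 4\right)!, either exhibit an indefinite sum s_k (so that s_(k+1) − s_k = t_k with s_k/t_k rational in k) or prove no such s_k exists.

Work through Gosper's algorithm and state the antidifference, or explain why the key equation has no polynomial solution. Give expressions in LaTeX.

r(k) = k + 5 after simplifying.
So A=k + 5 and B=1, with C=1.
Key eq: (k + 5)·f(k+1) = (1)·f(k) + (1).
Degrees (1,0,0) ⇒ d ≤ -1.
Negative degree bound (-1): no f exists, t_k not Gosper-summable.

no hypergeometric antidifference exists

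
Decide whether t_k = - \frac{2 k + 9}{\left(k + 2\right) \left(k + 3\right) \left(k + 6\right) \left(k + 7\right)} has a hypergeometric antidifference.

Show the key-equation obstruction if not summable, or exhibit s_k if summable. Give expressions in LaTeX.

Yes. s_k = \frac{k \left(- k - 8\right)}{12 \left(k^{2} + 8 k + 12\right)}.

t_(k+1)/t_k = (k + 2)*(k + 6)*(2*k + 11)/((k + 4)*(k + 8)*(2*k + 9)).
So A=k + 2 and B=k + 8, with C=k**3 + 27*k**2/2 + 121*k/2 + 90.
f must satisfy (k + 2)·f(k+1) − (k + 7)·f(k) = k**3 + 27*k**2/2 + 121*k/2 + 90.
d = 5 from the (1,1,3) case.
Solve for f: f(k) = k*(k + 3)*(k + 4)*(k + 5)*(k + 8)/24 (degree 5 ≤ 5).
Then R = B(k−1)f/C = k*(k + 3)*(k + 7)*(k + 8)/(12*(2*k + 9)), so s_k = R(k)·t_k = k*(-k - 8)/(12*(k**2 + 8*k + 12)).
Verify: (-2*k - 9)/(k**4 + 18*k**3 + 113*k**2 + 288*k + 252) matches t_k.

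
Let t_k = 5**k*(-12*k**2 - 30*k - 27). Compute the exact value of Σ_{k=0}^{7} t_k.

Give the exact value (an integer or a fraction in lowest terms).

Compute t_(k+1)/t_k: get 5*(4*k**2 + 18*k + 23)/(4*k**2 + 10*k + 9).
Normal form (A,B,C) = (5, 1, k**2 + 5*k/2 + 9/4).
Solve (5)·f(k+1) − (1)·f(k) = k**2 + 5*k/2 + 9/4.
Bound: deg f ≤ 2.
Solving with deg f ≤ 2: f(k) = (k**2 + 1)/4.
Then R = B(k−1)f/C = (k**2 + 1)/(4*k**2 + 10*k + 9), so s_k = R(k)·t_k = -3*5**k*(k**2 + 1).
Verify: 3*5**k*(k**2 - 5*(k + 1)**2 - 4) matches t_k.
Σ_(k=0)^(7) t_k = s_(8) − s_(0) = -76171875 − (-3) = -76171872.

Σ = -76171872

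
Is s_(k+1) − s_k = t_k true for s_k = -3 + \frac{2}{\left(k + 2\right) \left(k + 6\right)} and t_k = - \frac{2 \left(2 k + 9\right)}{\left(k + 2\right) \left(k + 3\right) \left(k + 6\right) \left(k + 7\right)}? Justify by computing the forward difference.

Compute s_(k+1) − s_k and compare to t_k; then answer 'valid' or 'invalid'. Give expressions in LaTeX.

s_(k+1) = -3 + 2/((k + 3)*(k + 7))
s_(k+1) − s_k = 2*(-2*k - 9)/(k**4 + 18*k**3 + 113*k**2 + 288*k + 252)
(s_(k+1) − s_k) − t_k = 0

valid (s_(k+1) − s_k reduces to t_k)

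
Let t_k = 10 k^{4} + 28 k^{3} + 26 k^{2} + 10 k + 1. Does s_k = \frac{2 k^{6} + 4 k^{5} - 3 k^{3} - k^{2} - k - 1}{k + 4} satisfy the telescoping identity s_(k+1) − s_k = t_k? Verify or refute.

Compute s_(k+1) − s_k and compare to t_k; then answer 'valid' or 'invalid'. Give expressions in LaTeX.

s_(k+1) = k*(2*k**5 + 16*k**4 + 50*k**3 + 77*k**2 + 60*k + 20)/(k + 5)
s_(k+1) − s_k = (10*k**6 + 94*k**5 + 280*k**4 + 384*k**3 + 266*k**2 + 86*k + 5)/(k**2 + 9*k + 20)
(s_(k+1) − s_k) − t_k = 3*(-8*k**5 - 66*k**4 - 140*k**3 - 115*k**2 - 41*k - 5)/(k**2 + 9*k + 20)

Invalid: residual \frac{3 \left(- 8 k^{5} - 66 k^{4} - 140 k^{3} - 115 k^{2} - 41 k - 5\right)}{k^{2} + 9 k + 20} ≠ 0.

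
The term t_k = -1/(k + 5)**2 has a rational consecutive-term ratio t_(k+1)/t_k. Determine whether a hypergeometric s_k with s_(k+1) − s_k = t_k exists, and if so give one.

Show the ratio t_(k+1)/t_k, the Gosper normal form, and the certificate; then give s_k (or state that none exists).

Compute t_(k+1)/t_k: get (k + 5)**2/(k + 6)**2.
Normal form (A,B,C) = (k**2 + 10*k + 25, k**2 + 12*k + 36, 1).
Solve (k**2 + 10*k + 25)·f(k+1) − (k**2 + 10*k + 25)·f(k) = 1.
deg f ≤ 0 (via 2,2,0).
Write f(k) = c0. Then LHS − RHS = -1, requiring -1 = 0: contradictory. No certificate.

none — t_k is not Gosper-summable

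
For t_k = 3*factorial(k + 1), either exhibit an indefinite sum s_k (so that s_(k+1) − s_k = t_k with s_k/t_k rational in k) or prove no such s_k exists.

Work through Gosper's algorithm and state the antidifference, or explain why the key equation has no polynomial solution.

none — t_k is not Gosper-summable

The ratio is k + 2.
Normal form (A,B,C) = (k + 2, 1, 1).
Need (k + 2)·f(k+1) − (1)·f(k) = 1.
d = -1 from the (1,0,0) case.
d = -1 < 0 ⇒ no nonzero polynomial f; not summable.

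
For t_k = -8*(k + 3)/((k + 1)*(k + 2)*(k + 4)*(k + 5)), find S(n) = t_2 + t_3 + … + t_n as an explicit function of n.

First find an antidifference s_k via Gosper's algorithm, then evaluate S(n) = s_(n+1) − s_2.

S(n) = 2*(-n**2 - 7*n + 8)/(9*(n**2 + 7*n + 10))

Ratio r(k) = (k + 1)*(k + 4)**2/((k + 3)**2*(k + 6)).
Take A(k)=k + 1, B(k)=k + 6, C(k)=k**2 + 6*k + 9.
Solve (k + 1)·f(k+1) − (k + 5)·f(k) = k**2 + 6*k + 9.
Bound: deg f ≤ 4.
A polynomial solution: f(k) = k*(k + 2)*(k + 3)*(k + 5)/8.
Then R = B(k−1)f/C = k*(k + 2)*(k + 5)**2/(8*(k + 3)), so s_k = R(k)·t_k = k*(-k - 5)/(k**2 + 5*k + 4).
Δs = 8*(-k - 3)/(k**4 + 12*k**3 + 49*k**2 + 78*k + 40), as required.
s_(n+1) = (-n**2 - 7*n - 6)/(n**2 + 7*n + 10) and s_(2) = -7/9, so S(n) = 2*(-n**2 - 7*n + 8)/(9*(n**2 + 7*n + 10)).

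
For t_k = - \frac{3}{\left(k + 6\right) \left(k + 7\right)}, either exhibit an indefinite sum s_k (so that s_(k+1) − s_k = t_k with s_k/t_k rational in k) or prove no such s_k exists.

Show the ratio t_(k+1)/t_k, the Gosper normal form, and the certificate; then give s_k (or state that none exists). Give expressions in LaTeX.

Ratio r(k) = (k + 6)/(k + 8).
So A=k + 6 and B=k + 8, with C=1.
Key eq: (k + 6)·f(k+1) = (k + 7)·f(k) + (1).
deg f ≤ 1 (via 1,1,0).
Coefficient equations give f(k) = k/6.
Then R = B(k−1)f/C = k*(k + 7)/6, so s_k = R(k)·t_k = -k/(2*k + 12).
Check: Δs_k = -3/(k**2 + 13*k + 42). ✓

s_k = - \frac{k}{2 k + 12}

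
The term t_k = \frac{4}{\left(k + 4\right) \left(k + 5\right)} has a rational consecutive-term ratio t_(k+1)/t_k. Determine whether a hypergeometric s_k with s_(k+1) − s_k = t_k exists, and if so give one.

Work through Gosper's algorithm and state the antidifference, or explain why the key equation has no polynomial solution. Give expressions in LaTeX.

Ratio r(k) = (k + 4)/(k + 6).
Take A(k)=k + 4, B(k)=k + 6, C(k)=1.
Key eq: (k + 4)·f(k+1) = (k + 5)·f(k) + (1).
Degrees (1,1,0) ⇒ d ≤ 1.
Solving with deg f ≤ 1: f(k) = k/4.
Certificate R = B(k−1)f/C = k*(k + 5)/4 gives s_k = k/(k + 4).
Δs = 4/(k**2 + 9*k + 20), as required.

s_k = \frac{k}{k + 4}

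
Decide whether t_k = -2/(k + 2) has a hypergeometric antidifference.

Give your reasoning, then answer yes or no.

No — the linear system for f has no solution.

Step 1: r(k) = (k + 2)/(k + 3).
A = k + 2, B = k + 3, C = 1.
Solve (k + 2)·f(k+1) − (k + 2)·f(k) = 1.
From deg A=1, deg B=1, deg C=0: d=0.
Write f(k) = c0. Then LHS − RHS = -1, requiring -1 = 0: contradictory. No certificate.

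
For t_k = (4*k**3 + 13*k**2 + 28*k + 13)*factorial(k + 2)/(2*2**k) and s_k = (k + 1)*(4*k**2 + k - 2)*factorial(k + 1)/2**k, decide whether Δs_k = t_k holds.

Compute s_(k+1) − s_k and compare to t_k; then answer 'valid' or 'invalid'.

Invalid: residual -(4*k**3 + 9*k**2 + 19*k + 10)*factorial(k + 1)/(2*2**k) ≠ 0.

s_(k+1) = (k + 2)*(4*k**2 + 9*k + 3)*factorial(k + 2)/(2*2**k)
s_(k+1) − s_k = (4*k**4 + 17*k**3 + 45*k**2 + 50*k + 16)*factorial(k + 1)/(2*2**k)
(s_(k+1) − s_k) − t_k = -(4*k**3 + 9*k**2 + 19*k + 10)*factorial(k + 1)/(2*2**k)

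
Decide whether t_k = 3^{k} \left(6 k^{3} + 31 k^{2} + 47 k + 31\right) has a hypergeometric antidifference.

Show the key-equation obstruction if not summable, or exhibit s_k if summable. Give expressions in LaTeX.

Yes. s_k = 3^{k} \left(3 k^{3} + 2 k^{2} + 4 k + 2\right).

Ratio r(k) = 3*(6*k**3 + 49*k**2 + 127*k + 115)/(6*k**3 + 31*k**2 + 47*k + 31).
Factor: A=3; B=1; C=k**3 + 31*k**2/6 + 47*k/6 + 31/6.
Solve (3)·f(k+1) − (1)·f(k) = k**3 + 31*k**2/6 + 47*k/6 + 31/6.
d = 3 from the (0,0,3) case.
A polynomial solution: f(k) = (3*k**3 + 2*k**2 + 4*k + 2)/6.
So s_k = (B(k−1)f/C)·t_k = ((3*k**3 + 2*k**2 + 4*k + 2)/(6*k**3 + 31*k**2 + 47*k + 31))·t_k = 3**k*(3*k**3 + 2*k**2 + 4*k + 2).
Δs = 3**k*(6*k**3 + 31*k**2 + 47*k + 31), as required.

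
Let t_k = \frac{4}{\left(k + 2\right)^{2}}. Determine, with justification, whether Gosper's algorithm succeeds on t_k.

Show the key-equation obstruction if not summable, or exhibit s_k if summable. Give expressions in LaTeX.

No. Not Gosper-summable.

Ratio r(k) = (k + 2)**2/(k + 3)**2.
Normal form (A,B,C) = (k**2 + 4*k + 4, k**2 + 6*k + 9, 1).
Set up (k**2 + 4*k + 4)·f(k+1) − (k**2 + 4*k + 4)·f(k) − (1) = 0.
d = 0 from the (2,2,0) case.
Put f(k) = c0: A·f(k+1) − B(k−1)·f(k) − C = -1; need -1 = 0 — inconsistent ⇒ no f, not summable.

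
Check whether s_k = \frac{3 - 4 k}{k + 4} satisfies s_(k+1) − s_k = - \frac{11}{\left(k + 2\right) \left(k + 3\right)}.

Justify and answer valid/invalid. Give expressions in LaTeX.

s_(k+1) = (-4*k - 1)/(k + 5)
s_(k+1) − s_k = -19/(k**2 + 9*k + 20)
(s_(k+1) − s_k) − t_k = 2*(-4*k**2 + 2*k + 53)/(k**4 + 14*k**3 + 71*k**2 + 154*k + 120)

Invalid: residual \frac{2 \left(- 4 k^{2} + 2 k + 53\right)}{k^{4} + 14 k^{3} + 71 k^{2} + 154 k + 120} ≠ 0.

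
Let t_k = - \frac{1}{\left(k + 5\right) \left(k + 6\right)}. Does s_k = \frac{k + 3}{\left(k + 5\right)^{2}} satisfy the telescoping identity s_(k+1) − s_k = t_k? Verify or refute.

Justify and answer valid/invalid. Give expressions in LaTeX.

s_(k+1) = (k + 4)/(k + 6)**2
s_(k+1) − s_k = (-(k + 3)*(k + 6)**2 + (k + 4)*(k + 5)**2)/((k + 5)**2*(k + 6)**2)
(s_(k+1) − s_k) − t_k = 2*(2*k + 11)/(k**4 + 22*k**3 + 181*k**2 + 660*k + 900)

Invalid: residual \frac{2 \left(2 k + 11\right)}{k^{4} + 22 k^{3} + 181 k^{2} + 660 k + 900} ≠ 0.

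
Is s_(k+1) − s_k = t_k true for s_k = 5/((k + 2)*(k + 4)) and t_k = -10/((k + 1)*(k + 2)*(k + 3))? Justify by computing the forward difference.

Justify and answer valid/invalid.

s_(k+1) = 5/((k + 3)*(k + 5))
s_(k+1) − s_k = 5*(-2*k - 7)/(k**4 + 14*k**3 + 71*k**2 + 154*k + 120)
(s_(k+1) − s_k) − t_k = 15*(3*k + 11)/(k**5 + 15*k**4 + 85*k**3 + 225*k**2 + 274*k + 120)

Invalid: residual 15*(3*k + 11)/(k**5 + 15*k**4 + 85*k**3 + 225*k**2 + 274*k + 120) ≠ 0.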